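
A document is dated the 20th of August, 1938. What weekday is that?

Doomsday rule: the anchor day for the 1900s is Wednesday. For year 38: 38÷12 = 3 r 2, and 2÷4 = 0, so 3+2+0 = 5.
Wednesday + 5 ≡ Monday — that's 1938's doomsday.
In August the doomsday date is Aug 8.
Aug 20 is 12 days after Aug 8; 12 mod 7 = 5, so Monday + 5 = Saturday.

Saturday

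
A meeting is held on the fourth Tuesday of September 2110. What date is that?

September 23, 2110

September 1, 2110 is a Monday.
The first Tuesday is therefore September 2 (1 days later).
The fourth Tuesday is 2 + 3×7 = September 23.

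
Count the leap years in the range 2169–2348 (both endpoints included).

43

Multiples of 4 in [2169,2348]: 45.
Of those, multiples of 100: 2 (not leap unless ÷400).
Multiples of 400: 0.
Leap years = 45 − 2 + 0 = 43.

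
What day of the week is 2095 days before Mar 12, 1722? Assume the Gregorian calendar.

Tuesday

Mar 12, 1722 is a Thursday.
2095 mod 7 = 2, so 2095 days before a Thursday is Thursday − 2 = Tuesday.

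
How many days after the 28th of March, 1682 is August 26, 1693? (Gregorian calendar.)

4169

Mar 28, 1682 → Mar 28, 1683: 365 days.
Mar 28, 1683 → Mar 28, 1684: 366 days (Feb 29, 1684 is in that span).
Mar 28, 1684 → Mar 28, 1685: 365 days.
Mar 28, 1685 → Mar 28, 1686: 365 days.
Mar 28, 1686 → Mar 28, 1687: 365 days.
Mar 28, 1687 → Mar 28, 1688: 366 days (Feb 29, 1688 is in that span).
Mar 28, 1688 → Mar 28, 1689: 365 days.
Mar 28, 1689 → Mar 28, 1690: 365 days.
Mar 28, 1690 → Mar 28, 1691: 365 days.
Mar 28, 1691 → Mar 28, 1692: 366 days (Feb 29, 1692 is in that span).
Mar 28, 1692 → Mar 28, 1693: 365 days.
Mar 28, 1693 → Apr 28, 1693: 31 days (March has 31).
Apr 28, 1693 → May 28, 1693: 30 days (April has 30).
May 28, 1693 → Jun 28, 1693: 31 days (May has 31).
Jun 28, 1693 → Jul 28, 1693: 30 days (June has 30).
Jul 28, 1693 → Aug 26, 1693: 29 days.
Total: 4169 days.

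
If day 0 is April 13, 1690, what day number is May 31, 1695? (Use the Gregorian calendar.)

Apr 13, 1690 → Apr 13, 1691: 365 days.
Apr 13, 1691 → Apr 13, 1692: 366 days (Feb 29, 1692 is in that span).
Apr 13, 1692 → Apr 13, 1693: 365 days.
Apr 13, 1693 → Apr 13, 1694: 365 days.
Apr 13, 1694 → Apr 13, 1695: 365 days.
Apr 13, 1695 → May 13, 1695: 30 days (April has 30).
May 13, 1695 → May 31, 1695: 18 days.
Total: 1874 days.

1874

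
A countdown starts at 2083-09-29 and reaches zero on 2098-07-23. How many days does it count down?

5411

Sep 29, 2083 → Sep 29, 2084: 366 days (Feb 29, 2084 is in that span).
Sep 29, 2084 → Sep 29, 2085: 365 days.
Sep 29, 2085 → Sep 29, 2086: 365 days.
Sep 29, 2086 → Sep 29, 2087: 365 days.
Sep 29, 2087 → Sep 29, 2088: 366 days (Feb 29, 2088 is in that span).
Sep 29, 2088 → Sep 29, 2089: 365 days.
Sep 29, 2089 → Sep 29, 2090: 365 days.
Sep 29, 2090 → Sep 29, 2091: 365 days.
Sep 29, 2091 → Sep 29, 2092: 366 days (Feb 29, 2092 is in that span).
Sep 29, 2092 → Sep 29, 2093: 365 days.
Sep 29, 2093 → Sep 29, 2094: 365 days.
Sep 29, 2094 → Sep 29, 2095: 365 days.
Sep 29, 2095 → Sep 29, 2096: 366 days (Feb 29, 2096 is in that span).
Sep 29, 2096 → Sep 29, 2097: 365 days.
Sep 29, 2097 → Oct 29, 2097: 30 days (September has 30).
Oct 29, 2097 → Nov 29, 2097: 31 days (October has 31).
Nov 29, 2097 → Dec 29, 2097: 30 days (November has 30).
Dec 29, 2097 → Jan 29, 2098: 31 days (December has 31).
Jan 29, 2098 → Feb 28, 2098: 30 days (January has 31).
Feb 28, 2098 → Mar 28, 2098: 28 days (February has 28).
Mar 28, 2098 → Apr 28, 2098: 31 days (March has 31).
Apr 28, 2098 → May 28, 2098: 30 days (April has 30).
May 28, 2098 → Jun 28, 2098: 31 days (May has 31).
Jun 28, 2098 → Jul 23, 2098: 25 days.
Total: 5411 days.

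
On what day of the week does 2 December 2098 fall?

January 1, 2098 is a Wednesday.
Jan 1, 2098 → Feb 1, 2098: 31 days (January has 31).
Feb 1, 2098 → Mar 1, 2098: 28 days (February has 28).
Mar 1, 2098 → Apr 1, 2098: 31 days (March has 31).
Apr 1, 2098 → May 1, 2098: 30 days (April has 30).
May 1, 2098 → Jun 1, 2098: 31 days (May has 31).
Jun 1, 2098 → Jul 1, 2098: 30 days (June has 30).
Jul 1, 2098 → Aug 1, 2098: 31 days (July has 31).
Aug 1, 2098 → Sep 1, 2098: 31 days (August has 31).
Sep 1, 2098 → Oct 1, 2098: 30 days (September has 30).
Oct 1, 2098 → Nov 1, 2098: 31 days (October has 31).
Nov 1, 2098 → Dec 1, 2098: 30 days (November has 30).
Dec 1, 2098 → Dec 2, 2098: 1 days.
Total: 335 days.
335 mod 7 = 6, so Wednesday + 6 = Tuesday.

Tuesday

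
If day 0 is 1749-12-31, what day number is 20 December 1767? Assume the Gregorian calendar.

6563

Dec 31, 1749 → Dec 31, 1750: 365 days.
Dec 31, 1750 → Dec 31, 1751: 365 days.
Dec 31, 1751 → Dec 31, 1752: 366 days (Feb 29, 1752 is in that span).
Dec 31, 1752 → Dec 31, 1753: 365 days.
Dec 31, 1753 → Dec 31, 1754: 365 days.
Dec 31, 1754 → Dec 31, 1755: 365 days.
Dec 31, 1755 → Dec 31, 1756: 366 days (Feb 29, 1756 is in that span).
Dec 31, 1756 → Dec 31, 1757: 365 days.
Dec 31, 1757 → Dec 31, 1758: 365 days.
Dec 31, 1758 → Dec 31, 1759: 365 days.
Dec 31, 1759 → Dec 31, 1760: 366 days (Feb 29, 1760 is in that span).
Dec 31, 1760 → Dec 31, 1761: 365 days.
Dec 31, 1761 → Dec 31, 1762: 365 days.
Dec 31, 1762 → Dec 31, 1763: 365 days.
Dec 31, 1763 → Dec 31, 1764: 366 days (Feb 29, 1764 is in that span).
Dec 31, 1764 → Dec 31, 1765: 365 days.
Dec 31, 1765 → Dec 31, 1766: 365 days.
Dec 31, 1766 → Jan 31, 1767: 31 days (December has 31).
Jan 31, 1767 → Feb 28, 1767: 28 days (January has 31).
Feb 28, 1767 → Mar 28, 1767: 28 days (February has 28).
Mar 28, 1767 → Apr 28, 1767: 31 days (March has 31).
Apr 28, 1767 → May 28, 1767: 30 days (April has 30).
May 28, 1767 → Jun 28, 1767: 31 days (May has 31).
Jun 28, 1767 → Jul 28, 1767: 30 days (June has 30).
Jul 28, 1767 → Aug 28, 1767: 31 days (July has 31).
Aug 28, 1767 → Sep 28, 1767: 31 days (August has 31).
Sep 28, 1767 → Oct 28, 1767: 30 days (September has 30).
Oct 28, 1767 → Nov 28, 1767: 31 days (October has 31).
Nov 28, 1767 → Dec 20, 1767: 22 days.
Total: 6563 days.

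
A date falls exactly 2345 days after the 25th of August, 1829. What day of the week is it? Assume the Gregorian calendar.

First find the weekday of Aug 25, 1829. Doomsday rule: the anchor day for the 1800s is Friday. For year 29: 29÷12 = 2 r 5, and 5÷4 = 1, so 2+5+1 = 8.
Friday + 8 ≡ Saturday — that's 1829's doomsday.
In August the doomsday date is Aug 8.
Aug 25 is 17 days after Aug 8; 17 mod 7 = 3, so Saturday + 3 = Tuesday.
2345 mod 7 = 0, so 2345 days after a Tuesday is Tuesday + 0 = Tuesday.

Tuesday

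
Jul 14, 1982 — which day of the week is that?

Wednesday

Doomsday rule: the anchor day for the 1900s is Wednesday. For year 82: 82÷12 = 6 r 10, and 10÷4 = 2, so 6+10+2 = 18.
Wednesday + 18 ≡ Sunday — that's 1982's doomsday.
In July the doomsday date is Jul 11.
Jul 14 is 3 days after Jul 11; 3 mod 7 = 3, so Sunday + 3 = Wednesday.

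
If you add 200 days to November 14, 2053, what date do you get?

Nov has 30 days: +17 → Dec 1, 2053 (183 left).
Dec has 31 days: +31 → Jan 1, 2054 (152 left).
Jan has 31 days: +31 → Feb 1, 2054 (121 left).
Feb has 28 days: +28 → Mar 1, 2054 (93 left).
Mar has 31 days: +31 → Apr 1, 2054 (62 left).
Apr has 30 days: +30 → May 1, 2054 (32 left).
May has 31 days: +31 → Jun 1, 2054 (1 left).
+1 → Jun 2, 2054.

June 2, 2054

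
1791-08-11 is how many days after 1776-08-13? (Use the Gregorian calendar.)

Aug 13, 1776 → Aug 13, 1777: 365 days.
Aug 13, 1777 → Aug 13, 1778: 365 days.
Aug 13, 1778 → Aug 13, 1779: 365 days.
Aug 13, 1779 → Aug 13, 1780: 366 days (Feb 29, 1780 is in that span).
Aug 13, 1780 → Aug 13, 1781: 365 days.
Aug 13, 1781 → Aug 13, 1782: 365 days.
Aug 13, 1782 → Aug 13, 1783: 365 days.
Aug 13, 1783 → Aug 13, 1784: 366 days (Feb 29, 1784 is in that span).
Aug 13, 1784 → Aug 13, 1785: 365 days.
Aug 13, 1785 → Aug 13, 1786: 365 days.
Aug 13, 1786 → Aug 13, 1787: 365 days.
Aug 13, 1787 → Aug 13, 1788: 366 days (Feb 29, 1788 is in that span).
Aug 13, 1788 → Aug 13, 1789: 365 days.
Aug 13, 1789 → Aug 13, 1790: 365 days.
Aug 13, 1790 → Sep 13, 1790: 31 days (August has 31).
Sep 13, 1790 → Oct 13, 1790: 30 days (September has 30).
Oct 13, 1790 → Nov 13, 1790: 31 days (October has 31).
Nov 13, 1790 → Dec 13, 1790: 30 days (November has 30).
Dec 13, 1790 → Jan 13, 1791: 31 days (December has 31).
Jan 13, 1791 → Feb 13, 1791: 31 days (January has 31).
Feb 13, 1791 → Mar 13, 1791: 28 days (February has 28).
Mar 13, 1791 → Apr 13, 1791: 31 days (March has 31).
Apr 13, 1791 → May 13, 1791: 30 days (April has 30).
May 13, 1791 → Jun 13, 1791: 31 days (May has 31).
Jun 13, 1791 → Jul 13, 1791: 30 days (June has 30).
Jul 13, 1791 → Aug 11, 1791: 29 days.
Total: 5476 days.

5476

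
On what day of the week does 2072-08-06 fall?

Doomsday rule: the anchor day for the 2000s is Tuesday. For year 72: 72÷12 = 6 r 0, and 0÷4 = 0, so 6+0+0 = 6.
Tuesday + 6 ≡ Monday — that's 2072's doomsday.
In August the doomsday date is Aug 8.
Aug 6 is 2 days before Aug 8; 2 mod 7 = 2, so Monday − 2 = Saturday.

Saturday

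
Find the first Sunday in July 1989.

July 2, 1989

July 1, 1989 is a Saturday.
The first Sunday is therefore July 2 (1 days later).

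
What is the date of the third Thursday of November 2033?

November 17, 2033

November 1, 2033 is a Tuesday.
The first Thursday is therefore November 3 (2 days later).
The third Thursday is 3 + 2×7 = November 17.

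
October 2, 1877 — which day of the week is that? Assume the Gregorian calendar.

Doomsday rule: the anchor day for the 1800s is Friday. For year 77: 77÷12 = 6 r 5, and 5÷4 = 1, so 6+5+1 = 12.
Friday + 12 ≡ Wednesday — that's 1877's doomsday.
In October the doomsday date is Oct 10.
Oct 2 is 8 days before Oct 10; 8 mod 7 = 1, so Wednesday − 1 = Tuesday.

Tuesday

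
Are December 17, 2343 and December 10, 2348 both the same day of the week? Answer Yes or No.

From Dec 17, 2343 to Dec 10, 2348 is 1820 days.
1820 mod 7 = 0, so they are the same weekday.
(Dec 17, 2343 is a Friday; Dec 10, 2348 is a Friday.)

Yes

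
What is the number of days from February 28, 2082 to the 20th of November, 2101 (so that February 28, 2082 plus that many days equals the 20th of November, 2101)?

7204

Feb 28, 2082 → Feb 28, 2083: 365 days.
Feb 28, 2083 → Feb 28, 2084: 365 days.
Feb 28, 2084 → Feb 28, 2085: 366 days (Feb 29, 2084 is in that span).
Feb 28, 2085 → Feb 28, 2086: 365 days.
Feb 28, 2086 → Feb 28, 2087: 365 days.
Feb 28, 2087 → Feb 28, 2088: 365 days.
Feb 28, 2088 → Feb 28, 2089: 366 days (Feb 29, 2088 is in that span).
Feb 28, 2089 → Feb 28, 2090: 365 days.
Feb 28, 2090 → Feb 28, 2091: 365 days.
Feb 28, 2091 → Feb 28, 2092: 365 days.
Feb 28, 2092 → Feb 28, 2093: 366 days (Feb 29, 2092 is in that span).
Feb 28, 2093 → Feb 28, 2094: 365 days.
Feb 28, 2094 → Feb 28, 2095: 365 days.
Feb 28, 2095 → Feb 28, 2096: 365 days.
Feb 28, 2096 → Feb 28, 2097: 366 days (Feb 29, 2096 is in that span).
Feb 28, 2097 → Feb 28, 2098: 365 days.
Feb 28, 2098 → Feb 28, 2099: 365 days.
Feb 28, 2099 → Feb 28, 2100: 365 days.
Feb 28, 2100 → Feb 28, 2101: 365 days.
Feb 28, 2101 → Mar 28, 2101: 28 days (February has 28).
Mar 28, 2101 → Apr 28, 2101: 31 days (March has 31).
Apr 28, 2101 → May 28, 2101: 30 days (April has 30).
May 28, 2101 → Jun 28, 2101: 31 days (May has 31).
Jun 28, 2101 → Jul 28, 2101: 30 days (June has 30).
Jul 28, 2101 → Aug 28, 2101: 31 days (July has 31).
Aug 28, 2101 → Sep 28, 2101: 31 days (August has 31).
Sep 28, 2101 → Oct 28, 2101: 30 days (September has 30).
Oct 28, 2101 → Nov 20, 2101: 23 days.
Total: 7204 days.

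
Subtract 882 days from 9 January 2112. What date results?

August 10, 2109

−365 (one year) → Jan 9, 2111 (517 left).
−365 (one year) → Jan 9, 2110 (152 left).
−9 → Dec 31, 2109 (end of Dec, 31 days; 143 left).
−31 → Nov 30, 2109 (end of Nov, 30 days; 112 left).
−30 → Oct 31, 2109 (end of Oct, 31 days; 82 left).
−31 → Sep 30, 2109 (end of Sep, 30 days; 51 left).
−30 → Aug 31, 2109 (end of Aug, 31 days; 21 left).
−21 → Aug 10, 2109.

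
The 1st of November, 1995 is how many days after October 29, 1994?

Oct 29, 1994 → Nov 29, 1994: 31 days (October has 31).
Nov 29, 1994 → Dec 29, 1994: 30 days (November has 30).
Dec 29, 1994 → Jan 29, 1995: 31 days (December has 31).
Jan 29, 1995 → Feb 28, 1995: 30 days (January has 31).
Feb 28, 1995 → Mar 28, 1995: 28 days (February has 28).
Mar 28, 1995 → Apr 28, 1995: 31 days (March has 31).
Apr 28, 1995 → May 28, 1995: 30 days (April has 30).
May 28, 1995 → Jun 28, 1995: 31 days (May has 31).
Jun 28, 1995 → Jul 28, 1995: 30 days (June has 30).
Jul 28, 1995 → Aug 28, 1995: 31 days (July has 31).
Aug 28, 1995 → Sep 28, 1995: 31 days (August has 31).
Sep 28, 1995 → Oct 28, 1995: 30 days (September has 30).
Oct 28, 1995 → Nov 1, 1995: 4 days.
Total: 368 days.

368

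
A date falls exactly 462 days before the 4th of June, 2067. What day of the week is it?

Saturday

First find the weekday of Jun 4, 2067. Doomsday rule: the anchor day for the 2000s is Tuesday. For year 67: 67÷12 = 5 r 7, and 7÷4 = 1, so 5+7+1 = 13.
Tuesday + 13 ≡ Monday — that's 2067's doomsday.
In June the doomsday date is Jun 6.
Jun 4 is 2 days before Jun 6; 2 mod 7 = 2, so Monday − 2 = Saturday.
462 mod 7 = 0, so 462 days before a Saturday is Saturday − 0 = Saturday.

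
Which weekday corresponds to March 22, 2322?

Wednesday

Doomsday rule: the anchor day for the 2300s is Wednesday. For year 22: 22÷12 = 1 r 10, and 10÷4 = 2, so 1+10+2 = 13.
Wednesday + 13 ≡ Tuesday — that's 2322's doomsday.
In March the doomsday date is Mar 14.
Mar 22 is 8 days after Mar 14; 8 mod 7 = 1, so Tuesday + 1 = Wednesday.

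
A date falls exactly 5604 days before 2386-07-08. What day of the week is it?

Friday

First find the weekday of Jul 8, 2386. Doomsday rule: the anchor day for the 2300s is Wednesday. For year 86: 86÷12 = 7 r 2, and 2÷4 = 0, so 7+2+0 = 9.
Wednesday + 9 ≡ Friday — that's 2386's doomsday.
In July the doomsday date is Jul 11.
Jul 8 is 3 days before Jul 11; 3 mod 7 = 3, so Friday − 3 = Tuesday.
5604 mod 7 = 4, so 5604 days before a Tuesday is Tuesday − 4 = Friday.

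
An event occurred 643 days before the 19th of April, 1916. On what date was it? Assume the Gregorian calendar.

July 16, 1914

−366 (one year; includes Feb 29, 1916) → Apr 19, 1915 (277 left).
−19 → Mar 31, 1915 (end of Mar, 31 days; 258 left).
−31 → Feb 28, 1915 (end of Feb, 28 days; 227 left).
−28 → Jan 31, 1915 (end of Jan, 31 days; 199 left).
−31 → Dec 31, 1914 (end of Dec, 31 days; 168 left).
−31 → Nov 30, 1914 (end of Nov, 30 days; 137 left).
−30 → Oct 31, 1914 (end of Oct, 31 days; 107 left).
−31 → Sep 30, 1914 (end of Sep, 30 days; 76 left).
−30 → Aug 31, 1914 (end of Aug, 31 days; 46 left).
−31 → Jul 31, 1914 (end of Jul, 31 days; 15 left).
−15 → Jul 16, 1914.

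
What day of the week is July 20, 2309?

Doomsday rule: the anchor day for the 2300s is Wednesday. For year 09: 9÷12 = 0 r 9, and 9÷4 = 2, so 0+9+2 = 11.
Wednesday + 11 ≡ Sunday — that's 2309's doomsday.
In July the doomsday date is Jul 11.
Jul 20 is 9 days after Jul 11; 9 mod 7 = 2, so Sunday + 2 = Tuesday.

Tuesday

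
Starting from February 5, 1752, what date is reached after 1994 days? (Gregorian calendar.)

July 22, 1757

+366 (one year; includes Feb 29, 1752) → Feb 5, 1753 (1628 left).
+365 (one year) → Feb 5, 1754 (1263 left).
+365 (one year) → Feb 5, 1755 (898 left).
+365 (one year) → Feb 5, 1756 (533 left).
+366 (one year; includes Feb 29, 1756) → Feb 5, 1757 (167 left).
Feb has 28 days: +24 → Mar 1, 1757 (143 left).
Mar has 31 days: +31 → Apr 1, 1757 (112 left).
Apr has 30 days: +30 → May 1, 1757 (82 left).
May has 31 days: +31 → Jun 1, 1757 (51 left).
Jun has 30 days: +30 → Jul 1, 1757 (21 left).
+21 → Jul 22, 1757.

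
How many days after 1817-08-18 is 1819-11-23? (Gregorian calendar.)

Aug 18, 1817 → Aug 18, 1818: 365 days.
Aug 18, 1818 → Aug 18, 1819: 365 days.
Aug 18, 1819 → Sep 18, 1819: 31 days (August has 31).
Sep 18, 1819 → Oct 18, 1819: 30 days (September has 30).
Oct 18, 1819 → Nov 18, 1819: 31 days (October has 31).
Nov 18, 1819 → Nov 23, 1819: 5 days.
Total: 827 days.

827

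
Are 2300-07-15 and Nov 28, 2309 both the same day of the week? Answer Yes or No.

From Jul 15, 2300 to Nov 28, 2309 is 3423 days.
3423 mod 7 = 0, so they are the same weekday.
(Jul 15, 2300 is a Sunday; Nov 28, 2309 is a Sunday.)

Yes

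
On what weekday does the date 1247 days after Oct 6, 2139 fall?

Wednesday

Oct 6, 2139 is a Tuesday.
1247 mod 7 = 1, so 1247 days after a Tuesday is Tuesday + 1 = Wednesday.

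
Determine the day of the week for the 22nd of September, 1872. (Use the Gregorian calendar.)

January 1, 1872 is a Monday.
Jan 1, 1872 → Feb 1, 1872: 31 days (January has 31).
Feb 1, 1872 → Mar 1, 1872: 29 days (February has 29).
Mar 1, 1872 → Apr 1, 1872: 31 days (March has 31).
Apr 1, 1872 → May 1, 1872: 30 days (April has 30).
May 1, 1872 → Jun 1, 1872: 31 days (May has 31).
Jun 1, 1872 → Jul 1, 1872: 30 days (June has 30).
Jul 1, 1872 → Aug 1, 1872: 31 days (July has 31).
Aug 1, 1872 → Sep 1, 1872: 31 days (August has 31).
Sep 1, 1872 → Sep 22, 1872: 21 days.
Total: 265 days.
265 mod 7 = 6, so Monday + 6 = Sunday.

Sunday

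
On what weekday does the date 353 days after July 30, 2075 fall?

Jul 30, 2075 is a Tuesday.
353 mod 7 = 3, so 353 days after a Tuesday is Tuesday + 3 = Friday.

Friday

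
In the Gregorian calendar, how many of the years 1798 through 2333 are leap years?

Multiples of 4 in [1798,2333]: 134.
Of those, multiples of 100: 6 (not leap unless ÷400).
Multiples of 400: 1.
Leap years = 134 − 6 + 1 = 129.

129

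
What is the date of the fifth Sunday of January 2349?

January 1, 2349 is a Saturday.
The first Sunday is therefore January 2 (1 days later).
The fifth Sunday is 2 + 4×7 = January 30.

January 30, 2349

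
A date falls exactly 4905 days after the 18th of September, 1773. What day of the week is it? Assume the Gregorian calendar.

Thursday

Sep 18, 1773 is a Saturday.
4905 mod 7 = 5, so 4905 days after a Saturday is Saturday + 5 = Thursday.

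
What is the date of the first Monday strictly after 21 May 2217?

May 21, 2217 is a Wednesday.
From Wednesday to the next Monday is 5 days.
May 21, 2217 + 5 = May 26, 2217.

May 26, 2217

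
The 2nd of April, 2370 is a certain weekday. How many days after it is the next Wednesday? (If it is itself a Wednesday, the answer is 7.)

6

Apr 2, 2370 is a Thursday.
From Thursday to the next Wednesday is 6 days.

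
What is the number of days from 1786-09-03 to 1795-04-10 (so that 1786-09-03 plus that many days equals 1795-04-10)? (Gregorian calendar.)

Sep 3, 1786 → Sep 3, 1787: 365 days.
Sep 3, 1787 → Sep 3, 1788: 366 days (Feb 29, 1788 is in that span).
Sep 3, 1788 → Sep 3, 1789: 365 days.
Sep 3, 1789 → Sep 3, 1790: 365 days.
Sep 3, 1790 → Sep 3, 1791: 365 days.
Sep 3, 1791 → Sep 3, 1792: 366 days (Feb 29, 1792 is in that span).
Sep 3, 1792 → Sep 3, 1793: 365 days.
Sep 3, 1793 → Sep 3, 1794: 365 days.
Sep 3, 1794 → Oct 3, 1794: 30 days (September has 30).
Oct 3, 1794 → Nov 3, 1794: 31 days (October has 31).
Nov 3, 1794 → Dec 3, 1794: 30 days (November has 30).
Dec 3, 1794 → Jan 3, 1795: 31 days (December has 31).
Jan 3, 1795 → Feb 3, 1795: 31 days (January has 31).
Feb 3, 1795 → Mar 3, 1795: 28 days (February has 28).
Mar 3, 1795 → Apr 3, 1795: 31 days (March has 31).
Apr 3, 1795 → Apr 10, 1795: 7 days.
Total: 3141 days.

3141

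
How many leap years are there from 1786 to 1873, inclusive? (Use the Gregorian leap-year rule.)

21

Multiples of 4 in [1786,1873]: 22.
Of those, multiples of 100: 1 (not leap unless ÷400).
Multiples of 400: 0.
Leap years = 22 − 1 + 0 = 21.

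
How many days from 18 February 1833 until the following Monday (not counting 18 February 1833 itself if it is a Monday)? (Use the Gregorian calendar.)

7

Feb 18, 1833 is a Monday.
From Monday to the next Monday is 7 days.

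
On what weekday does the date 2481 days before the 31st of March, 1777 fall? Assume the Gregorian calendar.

Friday

Mar 31, 1777 is a Monday.
2481 mod 7 = 3, so 2481 days before a Monday is Monday − 3 = Friday.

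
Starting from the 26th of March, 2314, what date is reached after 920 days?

+365 (one year) → Mar 26, 2315 (555 left).
+366 (one year; includes Feb 29, 2316) → Mar 26, 2316 (189 left).
Mar has 31 days: +6 → Apr 1, 2316 (183 left).
Apr has 30 days: +30 → May 1, 2316 (153 left).
May has 31 days: +31 → Jun 1, 2316 (122 left).
Jun has 30 days: +30 → Jul 1, 2316 (92 left).
Jul has 31 days: +31 → Aug 1, 2316 (61 left).
Aug has 31 days: +31 → Sep 1, 2316 (30 left).
Sep has 30 days: +30 → Oct 1, 2316 (0 left).

October 1, 2316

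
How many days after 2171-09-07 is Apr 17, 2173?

Sep 7, 2171 → Sep 7, 2172: 366 days (Feb 29, 2172 is in that span).
Sep 7, 2172 → Oct 7, 2172: 30 days (September has 30).
Oct 7, 2172 → Nov 7, 2172: 31 days (October has 31).
Nov 7, 2172 → Dec 7, 2172: 30 days (November has 30).
Dec 7, 2172 → Jan 7, 2173: 31 days (December has 31).
Jan 7, 2173 → Feb 7, 2173: 31 days (January has 31).
Feb 7, 2173 → Mar 7, 2173: 28 days (February has 28).
Mar 7, 2173 → Apr 7, 2173: 31 days (March has 31).
Apr 7, 2173 → Apr 17, 2173: 10 days.
Total: 588 days.

588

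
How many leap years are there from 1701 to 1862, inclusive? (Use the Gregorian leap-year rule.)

Multiples of 4 in [1701,1862]: 40.
Of those, multiples of 100: 1 (not leap unless ÷400).
Multiples of 400: 0.
Leap years = 40 − 1 + 0 = 39.

39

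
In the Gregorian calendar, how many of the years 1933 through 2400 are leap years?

Multiples of 4 in [1933,2400]: 117.
Of those, multiples of 100: 5 (not leap unless ÷400).
Multiples of 400: 2.
Leap years = 117 − 5 + 2 = 114.

114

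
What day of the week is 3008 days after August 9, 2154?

First find the weekday of Aug 9, 2154. Doomsday rule: the anchor day for the 2100s is Sunday. For year 54: 54÷12 = 4 r 6, and 6÷4 = 1, so 4+6+1 = 11.
Sunday + 11 ≡ Thursday — that's 2154's doomsday.
In August the doomsday date is Aug 8.
Aug 9 is 1 day after Aug 8; 1 mod 7 = 1, so Thursday + 1 = Friday.
3008 mod 7 = 5, so 3008 days after a Friday is Friday + 5 = Wednesday.

Wednesday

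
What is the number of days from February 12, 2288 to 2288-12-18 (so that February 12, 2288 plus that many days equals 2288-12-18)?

Feb 12, 2288 → Mar 12, 2288: 29 days (February has 29).
Mar 12, 2288 → Apr 12, 2288: 31 days (March has 31).
Apr 12, 2288 → May 12, 2288: 30 days (April has 30).
May 12, 2288 → Jun 12, 2288: 31 days (May has 31).
Jun 12, 2288 → Jul 12, 2288: 30 days (June has 30).
Jul 12, 2288 → Aug 12, 2288: 31 days (July has 31).
Aug 12, 2288 → Sep 12, 2288: 31 days (August has 31).
Sep 12, 2288 → Oct 12, 2288: 30 days (September has 30).
Oct 12, 2288 → Nov 12, 2288: 31 days (October has 31).
Nov 12, 2288 → Dec 12, 2288: 30 days (November has 30).
Dec 12, 2288 → Dec 18, 2288: 6 days.
Total: 310 days.

310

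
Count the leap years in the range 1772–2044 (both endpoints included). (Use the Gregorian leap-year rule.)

Multiples of 4 in [1772,2044]: 69.
Of those, multiples of 100: 3 (not leap unless ÷400).
Multiples of 400: 1.
Leap years = 69 − 3 + 1 = 67.

67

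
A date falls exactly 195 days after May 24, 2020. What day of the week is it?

First find the weekday of May 24, 2020. Doomsday rule: the anchor day for the 2000s is Tuesday. For year 20: 20÷12 = 1 r 8, and 8÷4 = 2, so 1+8+2 = 11.
Tuesday + 11 ≡ Saturday — that's 2020's doomsday.
In May the doomsday date is May 9.
May 24 is 15 days after May 9; 15 mod 7 = 1, so Saturday + 1 = Sunday.
195 mod 7 = 6, so 195 days after a Sunday is Sunday + 6 = Saturday.

Saturday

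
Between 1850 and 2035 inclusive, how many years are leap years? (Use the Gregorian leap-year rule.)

Multiples of 4 in [1850,2035]: 46.
Of those, multiples of 100: 2 (not leap unless ÷400).
Multiples of 400: 1.
Leap years = 46 − 2 + 1 = 45.

45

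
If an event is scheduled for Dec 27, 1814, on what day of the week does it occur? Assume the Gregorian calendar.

Tuesday

Doomsday rule: the anchor day for the 1800s is Friday. For year 14: 14÷12 = 1 r 2, and 2÷4 = 0, so 1+2+0 = 3.
Friday + 3 ≡ Monday — that's 1814's doomsday.
In December the doomsday date is Dec 12.
Dec 27 is 15 days after Dec 12; 15 mod 7 = 1, so Monday + 1 = Tuesday.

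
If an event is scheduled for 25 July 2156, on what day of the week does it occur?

Doomsday rule: the anchor day for the 2100s is Sunday. For year 56: 56÷12 = 4 r 8, and 8÷4 = 2, so 4+8+2 = 14.
Sunday + 14 ≡ Sunday — that's 2156's doomsday.
In July the doomsday date is Jul 11.
Jul 25 is 14 days after Jul 11; 14 mod 7 = 0, so Sunday + 0 = Sunday.

Sunday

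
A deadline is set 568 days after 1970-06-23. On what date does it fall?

January 12, 1972

+365 (one year) → Jun 23, 1971 (203 left).
Jun has 30 days: +8 → Jul 1, 1971 (195 left).
Jul has 31 days: +31 → Aug 1, 1971 (164 left).
Aug has 31 days: +31 → Sep 1, 1971 (133 left).
Sep has 30 days: +30 → Oct 1, 1971 (103 left).
Oct has 31 days: +31 → Nov 1, 1971 (72 left).
Nov has 30 days: +30 → Dec 1, 1971 (42 left).
Dec has 31 days: +31 → Jan 1, 1972 (11 left).
+11 → Jan 12, 1972.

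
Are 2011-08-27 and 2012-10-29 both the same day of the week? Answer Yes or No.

From Aug 27, 2011 to Oct 29, 2012 is 429 days.
429 mod 7 = 2, so they are different weekdays.
(Aug 27, 2011 is a Saturday; Oct 29, 2012 is a Monday.)

No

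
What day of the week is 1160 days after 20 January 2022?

Jan 20, 2022 is a Thursday.
1160 mod 7 = 5, so 1160 days after a Thursday is Thursday + 5 = Tuesday.

Tuesday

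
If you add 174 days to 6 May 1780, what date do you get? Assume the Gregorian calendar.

October 27, 1780

May has 31 days: +26 → Jun 1, 1780 (148 left).
Jun has 30 days: +30 → Jul 1, 1780 (118 left).
Jul has 31 days: +31 → Aug 1, 1780 (87 left).
Aug has 31 days: +31 → Sep 1, 1780 (56 left).
Sep has 30 days: +30 → Oct 1, 1780 (26 left).
+26 → Oct 27, 1780.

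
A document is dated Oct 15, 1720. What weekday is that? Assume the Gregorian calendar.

Doomsday rule: the anchor day for the 1700s is Sunday. For year 20: 20÷12 = 1 r 8, and 8÷4 = 2, so 1+8+2 = 11.
Sunday + 11 ≡ Thursday — that's 1720's doomsday.
In October the doomsday date is Oct 10.
Oct 15 is 5 days after Oct 10; 5 mod 7 = 5, so Thursday + 5 = Tuesday.

Tuesday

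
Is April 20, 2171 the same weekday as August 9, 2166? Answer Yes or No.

Yes

From Aug 9, 2166 to Apr 20, 2171 is 1715 days.
1715 mod 7 = 0, so they are the same weekday.
(Aug 9, 2166 is a Saturday; Apr 20, 2171 is a Saturday.)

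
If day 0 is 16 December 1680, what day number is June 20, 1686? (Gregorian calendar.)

Dec 16, 1680 → Dec 16, 1681: 365 days.
Dec 16, 1681 → Dec 16, 1682: 365 days.
Dec 16, 1682 → Dec 16, 1683: 365 days.
Dec 16, 1683 → Dec 16, 1684: 366 days (Feb 29, 1684 is in that span).
Dec 16, 1684 → Dec 16, 1685: 365 days.
Dec 16, 1685 → Jan 16, 1686: 31 days (December has 31).
Jan 16, 1686 → Feb 16, 1686: 31 days (January has 31).
Feb 16, 1686 → Mar 16, 1686: 28 days (February has 28).
Mar 16, 1686 → Apr 16, 1686: 31 days (March has 31).
Apr 16, 1686 → May 16, 1686: 30 days (April has 30).
May 16, 1686 → Jun 16, 1686: 31 days (May has 31).
Jun 16, 1686 → Jun 20, 1686: 4 days.
Total: 2012 days.

2012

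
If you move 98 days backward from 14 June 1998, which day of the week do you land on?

Jun 14, 1998 is a Sunday.
98 mod 7 = 0, so 98 days before a Sunday is Sunday − 0 = Sunday.

Sunday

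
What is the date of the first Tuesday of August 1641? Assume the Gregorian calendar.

August 1, 1641 is a Thursday.
The first Tuesday is therefore August 6 (5 days later).

August 6, 1641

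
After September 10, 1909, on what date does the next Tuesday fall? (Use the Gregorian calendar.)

Sep 10, 1909 is a Friday.
From Friday to the next Tuesday is 4 days.
Sep 10, 1909 + 4 = Sep 14, 1909.

September 14, 1909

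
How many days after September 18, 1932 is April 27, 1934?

586

Sep 18, 1932 → Sep 18, 1933: 365 days.
Sep 18, 1933 → Oct 18, 1933: 30 days (September has 30).
Oct 18, 1933 → Nov 18, 1933: 31 days (October has 31).
Nov 18, 1933 → Dec 18, 1933: 30 days (November has 30).
Dec 18, 1933 → Jan 18, 1934: 31 days (December has 31).
Jan 18, 1934 → Feb 18, 1934: 31 days (January has 31).
Feb 18, 1934 → Mar 18, 1934: 28 days (February has 28).
Mar 18, 1934 → Apr 18, 1934: 31 days (March has 31).
Apr 18, 1934 → Apr 27, 1934: 9 days.
Total: 586 days.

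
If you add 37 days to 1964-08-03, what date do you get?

September 9, 1964

Aug has 31 days: +29 → Sep 1, 1964 (8 left).
+8 → Sep 9, 1964.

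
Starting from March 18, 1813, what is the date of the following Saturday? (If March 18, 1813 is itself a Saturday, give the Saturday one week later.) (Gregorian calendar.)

March 20, 1813

Mar 18, 1813 is a Thursday.
From Thursday to the next Saturday is 2 days.
Mar 18, 1813 + 2 = Mar 20, 1813.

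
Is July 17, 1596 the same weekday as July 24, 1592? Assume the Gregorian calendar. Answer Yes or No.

From Jul 24, 1592 to Jul 17, 1596 is 1454 days.
1454 mod 7 = 5, so they are different weekdays.
(Jul 24, 1592 is a Friday; Jul 17, 1596 is a Wednesday.)

No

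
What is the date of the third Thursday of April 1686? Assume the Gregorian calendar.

April 1, 1686 is a Monday.
The first Thursday is therefore April 4 (3 days later).
The third Thursday is 4 + 2×7 = April 18.

April 18, 1686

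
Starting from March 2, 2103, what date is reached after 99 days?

Mar has 31 days: +30 → Apr 1, 2103 (69 left).
Apr has 30 days: +30 → May 1, 2103 (39 left).
May has 31 days: +31 → Jun 1, 2103 (8 left).
+8 → Jun 9, 2103.

June 9, 2103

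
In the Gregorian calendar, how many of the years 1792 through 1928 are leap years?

Multiples of 4 in [1792,1928]: 35.
Of those, multiples of 100: 2 (not leap unless ÷400).
Multiples of 400: 0.
Leap years = 35 − 2 + 0 = 33.

33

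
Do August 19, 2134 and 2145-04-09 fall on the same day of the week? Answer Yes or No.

No

From Aug 19, 2134 to Apr 9, 2145 is 3886 days.
3886 mod 7 = 1, so they are different weekdays.
(Aug 19, 2134 is a Thursday; Apr 9, 2145 is a Friday.)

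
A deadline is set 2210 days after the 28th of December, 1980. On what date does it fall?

+365 (one year) → Dec 28, 1981 (1845 left).
+365 (one year) → Dec 28, 1982 (1480 left).
+365 (one year) → Dec 28, 1983 (1115 left).
+366 (one year; includes Feb 29, 1984) → Dec 28, 1984 (749 left).
+365 (one year) → Dec 28, 1985 (384 left).
Dec has 31 days: +4 → Jan 1, 1986 (380 left).
Jan has 31 days: +31 → Feb 1, 1986 (349 left).
Feb has 28 days: +28 → Mar 1, 1986 (321 left).
Mar has 31 days: +31 → Apr 1, 1986 (290 left).
Apr has 30 days: +30 → May 1, 1986 (260 left).
May has 31 days: +31 → Jun 1, 1986 (229 left).
Jun has 30 days: +30 → Jul 1, 1986 (199 left).
Jul has 31 days: +31 → Aug 1, 1986 (168 left).
Aug has 31 days: +31 → Sep 1, 1986 (137 left).
Sep has 30 days: +30 → Oct 1, 1986 (107 left).
Oct has 31 days: +31 → Nov 1, 1986 (76 left).
Nov has 30 days: +30 → Dec 1, 1986 (46 left).
Dec has 31 days: +31 → Jan 1, 1987 (15 left).
+15 → Jan 16, 1987.

January 16, 1987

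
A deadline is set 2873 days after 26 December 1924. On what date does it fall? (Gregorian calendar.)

+365 (one year) → Dec 26, 1925 (2508 left).
+365 (one year) → Dec 26, 1926 (2143 left).
+365 (one year) → Dec 26, 1927 (1778 left).
+366 (one year; includes Feb 29, 1928) → Dec 26, 1928 (1412 left).
+365 (one year) → Dec 26, 1929 (1047 left).
+365 (one year) → Dec 26, 1930 (682 left).
+365 (one year) → Dec 26, 1931 (317 left).
Dec has 31 days: +6 → Jan 1, 1932 (311 left).
Jan has 31 days: +31 → Feb 1, 1932 (280 left).
Feb has 29 days: +29 → Mar 1, 1932 (251 left).
Mar has 31 days: +31 → Apr 1, 1932 (220 left).
Apr has 30 days: +30 → May 1, 1932 (190 left).
May has 31 days: +31 → Jun 1, 1932 (159 left).
Jun has 30 days: +30 → Jul 1, 1932 (129 left).
Jul has 31 days: +31 → Aug 1, 1932 (98 left).
Aug has 31 days: +31 → Sep 1, 1932 (67 left).
Sep has 30 days: +30 → Oct 1, 1932 (37 left).
Oct has 31 days: +31 → Nov 1, 1932 (6 left).
+6 → Nov 7, 1932.

November 7, 1932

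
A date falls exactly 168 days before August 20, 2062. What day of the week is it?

Aug 20, 2062 is a Sunday.
168 mod 7 = 0, so 168 days before a Sunday is Sunday − 0 = Sunday.

Sunday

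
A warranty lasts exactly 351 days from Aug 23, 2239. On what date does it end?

August 8, 2240

Aug has 31 days: +9 → Sep 1, 2239 (342 left).
Sep has 30 days: +30 → Oct 1, 2239 (312 left).
Oct has 31 days: +31 → Nov 1, 2239 (281 left).
Nov has 30 days: +30 → Dec 1, 2239 (251 left).
Dec has 31 days: +31 → Jan 1, 2240 (220 left).
Jan has 31 days: +31 → Feb 1, 2240 (189 left).
Feb has 29 days: +29 → Mar 1, 2240 (160 left).
Mar has 31 days: +31 → Apr 1, 2240 (129 left).
Apr has 30 days: +30 → May 1, 2240 (99 left).
May has 31 days: +31 → Jun 1, 2240 (68 left).
Jun has 30 days: +30 → Jul 1, 2240 (38 left).
Jul has 31 days: +31 → Aug 1, 2240 (7 left).
+7 → Aug 8, 2240.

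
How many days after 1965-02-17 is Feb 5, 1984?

6927

Feb 17, 1965 → Feb 17, 1966: 365 days.
Feb 17, 1966 → Feb 17, 1967: 365 days.
Feb 17, 1967 → Feb 17, 1968: 365 days.
Feb 17, 1968 → Feb 17, 1969: 366 days (Feb 29, 1968 is in that span).
Feb 17, 1969 → Feb 17, 1970: 365 days.
Feb 17, 1970 → Feb 17, 1971: 365 days.
Feb 17, 1971 → Feb 17, 1972: 365 days.
Feb 17, 1972 → Feb 17, 1973: 366 days (Feb 29, 1972 is in that span).
Feb 17, 1973 → Feb 17, 1974: 365 days.
Feb 17, 1974 → Feb 17, 1975: 365 days.
Feb 17, 1975 → Feb 17, 1976: 365 days.
Feb 17, 1976 → Feb 17, 1977: 366 days (Feb 29, 1976 is in that span).
Feb 17, 1977 → Feb 17, 1978: 365 days.
Feb 17, 1978 → Feb 17, 1979: 365 days.
Feb 17, 1979 → Feb 17, 1980: 365 days.
Feb 17, 1980 → Feb 17, 1981: 366 days (Feb 29, 1980 is in that span).
Feb 17, 1981 → Feb 17, 1982: 365 days.
Feb 17, 1982 → Feb 17, 1983: 365 days.
Feb 17, 1983 → Mar 17, 1983: 28 days (February has 28).
Mar 17, 1983 → Apr 17, 1983: 31 days (March has 31).
Apr 17, 1983 → May 17, 1983: 30 days (April has 30).
May 17, 1983 → Jun 17, 1983: 31 days (May has 31).
Jun 17, 1983 → Jul 17, 1983: 30 days (June has 30).
Jul 17, 1983 → Aug 17, 1983: 31 days (July has 31).
Aug 17, 1983 → Sep 17, 1983: 31 days (August has 31).
Sep 17, 1983 → Oct 17, 1983: 30 days (September has 30).
Oct 17, 1983 → Nov 17, 1983: 31 days (October has 31).
Nov 17, 1983 → Dec 17, 1983: 30 days (November has 30).
Dec 17, 1983 → Jan 17, 1984: 31 days (December has 31).
Jan 17, 1984 → Feb 5, 1984: 19 days.
Total: 6927 days.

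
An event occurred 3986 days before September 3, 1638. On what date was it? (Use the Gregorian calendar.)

−365 (one year) → Sep 3, 1637 (3621 left).
−365 (one year) → Sep 3, 1636 (3256 left).
−366 (one year; includes Feb 29, 1636) → Sep 3, 1635 (2890 left).
−365 (one year) → Sep 3, 1634 (2525 left).
−365 (one year) → Sep 3, 1633 (2160 left).
−365 (one year) → Sep 3, 1632 (1795 left).
−366 (one year; includes Feb 29, 1632) → Sep 3, 1631 (1429 left).
−365 (one year) → Sep 3, 1630 (1064 left).
−365 (one year) → Sep 3, 1629 (699 left).
−365 (one year) → Sep 3, 1628 (334 left).
−3 → Aug 31, 1628 (end of Aug, 31 days; 331 left).
−31 → Jul 31, 1628 (end of Jul, 31 days; 300 left).
−31 → Jun 30, 1628 (end of Jun, 30 days; 269 left).
−30 → May 31, 1628 (end of May, 31 days; 239 left).
−31 → Apr 30, 1628 (end of Apr, 30 days; 208 left).
−30 → Mar 31, 1628 (end of Mar, 31 days; 178 left).
−31 → Feb 29, 1628 (end of Feb, 29 days; 147 left).
−29 → Jan 31, 1628 (end of Jan, 31 days; 118 left).
−31 → Dec 31, 1627 (end of Dec, 31 days; 87 left).
−31 → Nov 30, 1627 (end of Nov, 30 days; 56 left).
−30 → Oct 31, 1627 (end of Oct, 31 days; 26 left).
−26 → Oct 5, 1627.

October 5, 1627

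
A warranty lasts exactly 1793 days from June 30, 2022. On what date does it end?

+365 (one year) → Jun 30, 2023 (1428 left).
+366 (one year; includes Feb 29, 2024) → Jun 30, 2024 (1062 left).
+365 (one year) → Jun 30, 2025 (697 left).
+365 (one year) → Jun 30, 2026 (332 left).
Jun has 30 days: +1 → Jul 1, 2026 (331 left).
Jul has 31 days: +31 → Aug 1, 2026 (300 left).
Aug has 31 days: +31 → Sep 1, 2026 (269 left).
Sep has 30 days: +30 → Oct 1, 2026 (239 left).
Oct has 31 days: +31 → Nov 1, 2026 (208 left).
Nov has 30 days: +30 → Dec 1, 2026 (178 left).
Dec has 31 days: +31 → Jan 1, 2027 (147 left).
Jan has 31 days: +31 → Feb 1, 2027 (116 left).
Feb has 28 days: +28 → Mar 1, 2027 (88 left).
Mar has 31 days: +31 → Apr 1, 2027 (57 left).
Apr has 30 days: +30 → May 1, 2027 (27 left).
+27 → May 28, 2027.

May 28, 2027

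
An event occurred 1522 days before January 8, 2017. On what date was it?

−366 (one year; includes Feb 29, 2016) → Jan 8, 2016 (1156 left).
−365 (one year) → Jan 8, 2015 (791 left).
−365 (one year) → Jan 8, 2014 (426 left).
−365 (one year) → Jan 8, 2013 (61 left).
−8 → Dec 31, 2012 (end of Dec, 31 days; 53 left).
−31 → Nov 30, 2012 (end of Nov, 30 days; 22 left).
−22 → Nov 8, 2012.

November 8, 2012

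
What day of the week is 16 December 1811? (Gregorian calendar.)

Monday

Doomsday rule: the anchor day for the 1800s is Friday. For year 11: 11÷12 = 0 r 11, and 11÷4 = 2, so 0+11+2 = 13.
Friday + 13 ≡ Thursday — that's 1811's doomsday.
In December the doomsday date is Dec 12.
Dec 16 is 4 days after Dec 12; 4 mod 7 = 4, so Thursday + 4 = Monday.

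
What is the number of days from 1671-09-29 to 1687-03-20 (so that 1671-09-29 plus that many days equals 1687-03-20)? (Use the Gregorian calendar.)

Sep 29, 1671 → Sep 29, 1672: 366 days (Feb 29, 1672 is in that span).
Sep 29, 1672 → Sep 29, 1673: 365 days.
Sep 29, 1673 → Sep 29, 1674: 365 days.
Sep 29, 1674 → Sep 29, 1675: 365 days.
Sep 29, 1675 → Sep 29, 1676: 366 days (Feb 29, 1676 is in that span).
Sep 29, 1676 → Sep 29, 1677: 365 days.
Sep 29, 1677 → Sep 29, 1678: 365 days.
Sep 29, 1678 → Sep 29, 1679: 365 days.
Sep 29, 1679 → Sep 29, 1680: 366 days (Feb 29, 1680 is in that span).
Sep 29, 1680 → Sep 29, 1681: 365 days.
Sep 29, 1681 → Sep 29, 1682: 365 days.
Sep 29, 1682 → Sep 29, 1683: 365 days.
Sep 29, 1683 → Sep 29, 1684: 366 days (Feb 29, 1684 is in that span).
Sep 29, 1684 → Sep 29, 1685: 365 days.
Sep 29, 1685 → Sep 29, 1686: 365 days.
Sep 29, 1686 → Oct 29, 1686: 30 days (September has 30).
Oct 29, 1686 → Nov 29, 1686: 31 days (October has 31).
Nov 29, 1686 → Dec 29, 1686: 30 days (November has 30).
Dec 29, 1686 → Jan 29, 1687: 31 days (December has 31).
Jan 29, 1687 → Feb 28, 1687: 30 days (January has 31).
Feb 28, 1687 → Mar 20, 1687: 20 days.
Total: 5651 days.

5651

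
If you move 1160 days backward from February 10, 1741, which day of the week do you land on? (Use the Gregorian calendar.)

Sunday

First find the weekday of Feb 10, 1741. Doomsday rule: the anchor day for the 1700s is Sunday. For year 41: 41÷12 = 3 r 5, and 5÷4 = 1, so 3+5+1 = 9.
Sunday + 9 ≡ Tuesday — that's 1741's doomsday.
In February the doomsday date is Feb 28 (1741 is not a leap year).
Feb 10 is 18 days before Feb 28; 18 mod 7 = 4, so Tuesday − 4 = Friday.
1160 mod 7 = 5, so 1160 days before a Friday is Friday − 5 = Sunday.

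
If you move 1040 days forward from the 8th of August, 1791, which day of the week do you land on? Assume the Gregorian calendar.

First find the weekday of Aug 8, 1791. Doomsday rule: the anchor day for the 1700s is Sunday. For year 91: 91÷12 = 7 r 7, and 7÷4 = 1, so 7+7+1 = 15.
Sunday + 15 ≡ Monday — that's 1791's doomsday.
In August the doomsday date is Aug 8.
Aug 8 is the doomsday itself: Monday.
1040 mod 7 = 4, so 1040 days after a Monday is Monday + 4 = Friday.

Friday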